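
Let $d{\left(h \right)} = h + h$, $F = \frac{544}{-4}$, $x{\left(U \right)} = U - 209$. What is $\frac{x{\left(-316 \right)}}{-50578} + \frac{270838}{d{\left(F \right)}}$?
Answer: $- \frac{3424575391}{3439304} \approx -995.72$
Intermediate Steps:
$x{\left(U \right)} = -209 + U$ ($x{\left(U \right)} = U - 209 = -209 + U$)
$F = -136$ ($F = 544 \left(- \frac{1}{4}\right) = -136$)
$d{\left(h \right)} = 2 h$
$\frac{x{\left(-316 \right)}}{-50578} + \frac{270838}{d{\left(F \right)}} = \frac{-209 - 316}{-50578} + \frac{270838}{2 \left(-136\right)} = \left(-525\right) \left(- \frac{1}{50578}\right) + \frac{270838}{-272} = \frac{525}{50578} + 270838 \left(- \frac{1}{272}\right) = \frac{525}{50578} - \frac{135419}{136} = - \frac{3424575391}{3439304}$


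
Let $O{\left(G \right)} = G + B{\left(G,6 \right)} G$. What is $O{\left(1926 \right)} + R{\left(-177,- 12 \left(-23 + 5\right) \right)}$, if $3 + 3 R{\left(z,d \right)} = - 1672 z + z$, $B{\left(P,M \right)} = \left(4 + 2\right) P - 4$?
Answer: $22349666$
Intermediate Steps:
$B{\left(P,M \right)} = -4 + 6 P$ ($B{\left(P,M \right)} = 6 P - 4 = -4 + 6 P$)
$R{\left(z,d \right)} = -1 - 557 z$ ($R{\left(z,d \right)} = -1 + \frac{- 1672 z + z}{3} = -1 + \frac{\left(-1671\right) z}{3} = -1 - 557 z$)
$O{\left(G \right)} = G + G \left(-4 + 6 G\right)$ ($O{\left(G \right)} = G + \left(-4 + 6 G\right) G = G + G \left(-4 + 6 G\right)$)
$O{\left(1926 \right)} + R{\left(-177,- 12 \left(-23 + 5\right) \right)} = 3 \cdot 1926 \left(-1 + 2 \cdot 1926\right) - -98588 = 3 \cdot 1926 \left(-1 + 3852\right) + \left(-1 + 98589\right) = 3 \cdot 1926 \cdot 3851 + 98588 = 22251078 + 98588 = 22349666$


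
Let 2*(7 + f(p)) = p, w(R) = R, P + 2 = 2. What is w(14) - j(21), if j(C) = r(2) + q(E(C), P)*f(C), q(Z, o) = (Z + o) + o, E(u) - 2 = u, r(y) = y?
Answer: -137/2 ≈ -68.500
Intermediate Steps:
P = 0 (P = -2 + 2 = 0)
E(u) = 2 + u
q(Z, o) = Z + 2*o
f(p) = -7 + p/2
j(C) = 2 + (-7 + C/2)*(2 + C) (j(C) = 2 + ((2 + C) + 2*0)*(-7 + C/2) = 2 + ((2 + C) + 0)*(-7 + C/2) = 2 + (2 + C)*(-7 + C/2) = 2 + (-7 + C/2)*(2 + C))
w(14) - j(21) = 14 - (2 + (-14 + 21)*(2 + 21)/2) = 14 - (2 + (½)*7*23) = 14 - (2 + 161/2) = 14 - 1*165/2 = 14 - 165/2 = -137/2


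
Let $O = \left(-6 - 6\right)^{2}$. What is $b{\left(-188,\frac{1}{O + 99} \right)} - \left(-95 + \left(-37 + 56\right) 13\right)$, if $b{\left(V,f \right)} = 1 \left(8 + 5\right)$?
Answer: $-139$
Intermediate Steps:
$O = 144$ ($O = \left(-12\right)^{2} = 144$)
$b{\left(V,f \right)} = 13$ ($b{\left(V,f \right)} = 1 \cdot 13 = 13$)
$b{\left(-188,\frac{1}{O + 99} \right)} - \left(-95 + \left(-37 + 56\right) 13\right) = 13 - \left(-95 + \left(-37 + 56\right) 13\right) = 13 - \left(-95 + 19 \cdot 13\right) = 13 - \left(-95 + 247\right) = 13 - 152 = -139$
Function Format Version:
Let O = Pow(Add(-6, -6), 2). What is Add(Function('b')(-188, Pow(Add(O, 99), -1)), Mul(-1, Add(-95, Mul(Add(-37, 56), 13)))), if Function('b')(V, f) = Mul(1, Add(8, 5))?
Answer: -139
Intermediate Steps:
O = 144 (O = Pow(-12, 2) = 144)
Function('b')(V, f) = 13 (Function('b')(V, f) = Mul(1, 13) = 13)
Add(Function('b')(-188, Pow(Add(O, 99), -1)), Mul(-1, Add(-95, Mul(Add(-37, 56), 13)))) = Add(13, Mul(-1, Add(-95, Mul(Add(-37, 56), 13)))) = Add(13, Mul(-1, Add(-95, Mul(19, 13)))) = Add(13, Mul(-1, Add(-95, 247))) = Add(13, Mul(-1, 152)) = Add(13, -152) = -139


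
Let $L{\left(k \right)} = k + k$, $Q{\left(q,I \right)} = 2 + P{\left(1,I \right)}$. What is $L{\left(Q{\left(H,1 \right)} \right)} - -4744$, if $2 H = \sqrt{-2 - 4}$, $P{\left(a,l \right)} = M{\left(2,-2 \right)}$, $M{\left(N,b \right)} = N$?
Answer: $4752$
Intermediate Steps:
$P{\left(a,l \right)} = 2$
$H = \frac{i \sqrt{6}}{2}$ ($H = \frac{\sqrt{-2 - 4}}{2} = \frac{\sqrt{-6}}{2} = \frac{i \sqrt{6}}{2} \approx 1.2247 i$)
$Q{\left(q,I \right)} = 4$ ($Q{\left(q,I \right)} = 2 + 2 = 4$)
$L{\left(k \right)} = 2 k$
$L{\left(Q{\left(H,1 \right)} \right)} - -4744 = 2 \cdot 4 - -4744 = 8 + 4744 = 4752$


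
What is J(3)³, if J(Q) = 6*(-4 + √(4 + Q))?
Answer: -31968 + 11880*√7 ≈ -536.47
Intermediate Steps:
J(Q) = -24 + 6*√(4 + Q)
J(3)³ = (-24 + 6*√(4 + 3))³ = (-24 + 6*√7)³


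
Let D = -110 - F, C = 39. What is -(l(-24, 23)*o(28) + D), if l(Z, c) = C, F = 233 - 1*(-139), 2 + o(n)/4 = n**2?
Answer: -121510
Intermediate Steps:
o(n) = -8 + 4*n**2
F = 372 (F = 233 + 139 = 372)
D = -482 (D = -110 - 1*372 = -110 - 372 = -482)
l(Z, c) = 39
-(l(-24, 23)*o(28) + D) = -(39*(-8 + 4*28**2) - 482) = -(39*(-8 + 4*784) - 482) = -(39*(-8 + 3136) - 482) = -(39*3128 - 482) = -(121992 - 482) = -1*121510 = -121510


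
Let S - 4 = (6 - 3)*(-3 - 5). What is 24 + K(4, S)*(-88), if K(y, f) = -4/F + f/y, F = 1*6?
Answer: 1568/3 ≈ 522.67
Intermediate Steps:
F = 6
S = -20 (S = 4 + (6 - 3)*(-3 - 5) = 4 + 3*(-8) = 4 - 24 = -20)
K(y, f) = -⅔ + f/y (K(y, f) = -4/6 + f/y = -4*⅙ + f/y = -⅔ + f/y)
24 + K(4, S)*(-88) = 24 + (-⅔ - 20/4)*(-88) = 24 + (-⅔ - 20*¼)*(-88) = 24 + (-⅔ - 5)*(-88) = 24 - 17/3*(-88) = 24 + 1496/3 = 1568/3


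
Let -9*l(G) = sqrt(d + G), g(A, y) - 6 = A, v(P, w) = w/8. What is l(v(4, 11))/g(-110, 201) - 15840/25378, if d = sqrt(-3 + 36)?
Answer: -7920/12689 + sqrt(22 + 16*sqrt(33))/3744 ≈ -0.62131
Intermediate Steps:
v(P, w) = w/8 (v(P, w) = w*(1/8) = w/8)
d = sqrt(33) ≈ 5.7446
g(A, y) = 6 + A
l(G) = -sqrt(G + sqrt(33))/9 (l(G) = -sqrt(sqrt(33) + G)/9 = -sqrt(G + sqrt(33))/9)
l(v(4, 11))/g(-110, 201) - 15840/25378 = (-sqrt((1/8)*11 + sqrt(33))/9)/(6 - 110) - 15840/25378 = -sqrt(11/8 + sqrt(33))/9/(-104) - 15840*1/25378 = -sqrt(11/8 + sqrt(33))/9*(-1/104) - 7920/12689 = sqrt(11/8 + sqrt(33))/936 - 7920/12689 = -7920/12689 + sqrt(11/8 + sqrt(33))/936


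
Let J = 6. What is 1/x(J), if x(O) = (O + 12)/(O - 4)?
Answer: ⅑ ≈ 0.11111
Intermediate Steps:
x(O) = (12 + O)/(-4 + O)
1/x(J) = 1/((12 + 6)/(-4 + 6)) = 1/(18/2) = 1/((½)*18) = 1/9 = ⅑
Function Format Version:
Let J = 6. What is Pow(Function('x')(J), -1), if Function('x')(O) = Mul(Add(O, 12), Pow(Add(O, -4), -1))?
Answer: Rational(1, 9) ≈ 0.11111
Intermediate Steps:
Function('x')(O) = Mul(Pow(Add(-4, O), -1), Add(12, O)) (Function('x')(O) = Mul(Add(12, O), Pow(Add(-4, O), -1)) = Mul(Pow(Add(-4, O), -1), Add(12, O)))
Pow(Function('x')(J), -1) = Pow(Mul(Pow(Add(-4, 6), -1), Add(12, 6)), -1) = Pow(Mul(Pow(2, -1), 18), -1) = Pow(Mul(Rational(1, 2), 18), -1) = Pow(9, -1) = Rational(1, 9)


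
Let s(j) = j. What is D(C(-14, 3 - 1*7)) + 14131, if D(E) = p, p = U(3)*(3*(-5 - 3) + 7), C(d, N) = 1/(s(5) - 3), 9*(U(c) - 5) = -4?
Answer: 126482/9 ≈ 14054.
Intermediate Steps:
U(c) = 41/9 (U(c) = 5 + (1/9)*(-4) = 5 - 4/9 = 41/9)
C(d, N) = 1/2 (C(d, N) = 1/(5 - 3) = 1/2)
p = -697/9 (p = 41*(3*(-5 - 3) + 7)/9 = 41*(3*(-8) + 7)/9 = 41*(-24 + 7)/9 = (41/9)*(-17) = -697/9 ≈ -77.444)
D(E) = -697/9
D(C(-14, 3 - 1*7)) + 14131 = -697/9 + 14131 = 126482/9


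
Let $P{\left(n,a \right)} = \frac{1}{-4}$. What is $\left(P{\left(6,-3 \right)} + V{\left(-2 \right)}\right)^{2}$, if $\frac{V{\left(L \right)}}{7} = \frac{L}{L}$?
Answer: $\frac{729}{16} \approx 45.563$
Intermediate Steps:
$P{\left(n,a \right)} = - \frac{1}{4}$
$V{\left(L \right)} = 7$ ($V{\left(L \right)} = 7 \frac{L}{L} = 7 \cdot 1 = 7$)
$\left(P{\left(6,-3 \right)} + V{\left(-2 \right)}\right)^{2} = \left(- \frac{1}{4} + 7\right)^{2} = \left(\frac{27}{4}\right)^{2} = \frac{729}{16}$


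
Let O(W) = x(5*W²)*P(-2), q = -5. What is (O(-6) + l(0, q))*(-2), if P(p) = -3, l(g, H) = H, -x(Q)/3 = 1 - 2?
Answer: 28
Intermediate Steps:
x(Q) = 3 (x(Q) = -3*(1 - 2) = -3*(-1) = 3)
O(W) = -9 (O(W) = 3*(-3) = -9)
(O(-6) + l(0, q))*(-2) = (-9 - 5)*(-2) = -14*(-2) = 28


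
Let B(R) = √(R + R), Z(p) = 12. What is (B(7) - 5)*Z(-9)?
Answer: -60 + 12*√14 ≈ -15.100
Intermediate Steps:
B(R) = √2*√R (B(R) = √(2*R) = √2*√R)
(B(7) - 5)*Z(-9) = (√2*√7 - 5)*12 = (√14 - 5)*12 = (-5 + √14)*12 = -60 + 12*√14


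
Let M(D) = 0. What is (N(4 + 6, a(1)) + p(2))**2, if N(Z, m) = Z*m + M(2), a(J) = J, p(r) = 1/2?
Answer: 441/4 ≈ 110.25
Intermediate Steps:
p(r) = 1/2
N(Z, m) = Z*m (N(Z, m) = Z*m + 0 = Z*m)
(N(4 + 6, a(1)) + p(2))**2 = ((4 + 6)*1 + 1/2)**2 = (10*1 + 1/2)**2 = (10 + 1/2)**2 = (21/2)**2 = 441/4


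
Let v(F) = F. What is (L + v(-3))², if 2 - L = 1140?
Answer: 1301881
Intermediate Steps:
L = -1138 (L = 2 - 1*1140 = 2 - 1140 = -1138)
(L + v(-3))² = (-1138 - 3)² = (-1141)² = 1301881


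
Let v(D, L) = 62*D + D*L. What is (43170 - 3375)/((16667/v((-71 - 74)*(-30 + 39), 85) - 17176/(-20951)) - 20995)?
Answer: -3264111851175/1722016231468 ≈ -1.8955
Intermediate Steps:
(43170 - 3375)/((16667/v((-71 - 74)*(-30 + 39), 85) - 17176/(-20951)) - 20995) = (43170 - 3375)/((16667/((((-71 - 74)*(-30 + 39))*(62 + 85))) - 17176/(-20951)) - 20995) = 39795/((16667/((-145*9*147)) - 17176*(-1/20951)) - 20995) = 39795/((16667/((-1305*147)) + 17176/20951) - 20995) = 39795/((16667/(-191835) + 17176/20951) - 20995) = 39795/((16667*(-1/191835) + 17176/20951) - 20995) = 39795/((-2381/27405 + 17176/20951) - 20995) = 39795/(60117707/82023165 - 20995) = 39795/(-1722016231468/82023165) = 39795*(-82023165/1722016231468) = -3264111851175/1722016231468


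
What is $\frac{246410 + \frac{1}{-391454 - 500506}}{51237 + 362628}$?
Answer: $\frac{219787863599}{369151025400} \approx 0.59539$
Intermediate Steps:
$\frac{246410 + \frac{1}{-391454 - 500506}}{51237 + 362628} = \frac{246410 + \frac{1}{-891960}}{413865} = \left(246410 - \frac{1}{891960}\right) \frac{1}{413865} = \frac{219787863599}{891960} \cdot \frac{1}{413865} = \frac{219787863599}{369151025400}$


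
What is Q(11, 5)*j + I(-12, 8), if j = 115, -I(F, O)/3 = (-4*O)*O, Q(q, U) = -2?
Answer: 538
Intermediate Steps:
I(F, O) = 12*O² (I(F, O) = -3*(-4*O)*O = -(-12)*O² = 12*O²)
Q(11, 5)*j + I(-12, 8) = -2*115 + 12*8² = -230 + 12*64 = -230 + 768 = 538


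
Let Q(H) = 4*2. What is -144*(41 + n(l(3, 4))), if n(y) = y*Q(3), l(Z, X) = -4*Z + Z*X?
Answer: -5904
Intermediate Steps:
l(Z, X) = -4*Z + X*Z
Q(H) = 8
n(y) = 8*y (n(y) = y*8 = 8*y)
-144*(41 + n(l(3, 4))) = -144*(41 + 8*(3*(-4 + 4))) = -144*(41 + 8*(3*0)) = -144*(41 + 8*0) = -144*(41 + 0) = -144*41 = -5904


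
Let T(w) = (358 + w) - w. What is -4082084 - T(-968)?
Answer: -4082442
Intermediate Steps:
T(w) = 358
-4082084 - T(-968) = -4082084 - 1*358 = -4082084 - 358 = -4082442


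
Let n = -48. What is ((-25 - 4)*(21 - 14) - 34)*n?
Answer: 11376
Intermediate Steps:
((-25 - 4)*(21 - 14) - 34)*n = ((-25 - 4)*(21 - 14) - 34)*(-48) = (-29*7 - 34)*(-48) = (-203 - 34)*(-48) = -237*(-48) = 11376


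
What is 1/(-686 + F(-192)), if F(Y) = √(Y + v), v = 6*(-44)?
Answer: -343/235526 - I*√114/235526 ≈ -0.0014563 - 4.5333e-5*I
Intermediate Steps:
v = -264
F(Y) = √(-264 + Y) (F(Y) = √(Y - 264) = √(-264 + Y))
1/(-686 + F(-192)) = 1/(-686 + √(-264 - 192)) = 1/(-686 + √(-456)) = 1/(-686 + 2*I*√114)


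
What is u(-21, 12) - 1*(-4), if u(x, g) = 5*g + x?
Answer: 43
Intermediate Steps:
u(x, g) = x + 5*g
u(-21, 12) - 1*(-4) = (-21 + 5*12) - 1*(-4) = (-21 + 60) + 4 = 39 + 4 = 43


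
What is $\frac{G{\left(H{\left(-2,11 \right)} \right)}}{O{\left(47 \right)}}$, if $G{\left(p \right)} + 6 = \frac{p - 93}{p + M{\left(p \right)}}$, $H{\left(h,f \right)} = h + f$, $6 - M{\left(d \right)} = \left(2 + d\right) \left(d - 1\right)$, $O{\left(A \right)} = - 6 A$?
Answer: $\frac{59}{3431} \approx 0.017196$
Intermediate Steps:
$M{\left(d \right)} = 6 - \left(-1 + d\right) \left(2 + d\right)$ ($M{\left(d \right)} = 6 - \left(2 + d\right) \left(d - 1\right) = 6 - \left(2 + d\right) \left(-1 + d\right) = 6 - \left(-1 + d\right) \left(2 + d\right)$)
$H{\left(h,f \right)} = f + h$
$G{\left(p \right)} = -6 + \frac{-93 + p}{8 - p^{2}}$ ($G{\left(p \right)} = -6 + \frac{p - 93}{p - \left(-8 + p + p^{2}\right)} = -6 + \frac{-93 + p}{8 - p^{2}}$)
$\frac{G{\left(H{\left(-2,11 \right)} \right)}}{O{\left(47 \right)}} = \frac{\frac{1}{-8 + \left(11 - 2\right)^{2}} \left(141 - \left(11 - 2\right) - 6 \left(11 - 2\right)^{2}\right)}{\left(-6\right) 47} = \frac{\frac{1}{-8 + 9^{2}} \left(141 - 9 - 6 \cdot 9^{2}\right)}{-282} = \frac{141 - 9 - 486}{-8 + 81} \left(- \frac{1}{282}\right) = \frac{141 - 9 - 486}{73} \left(- \frac{1}{282}\right) = \frac{1}{73} \left(-354\right) \left(- \frac{1}{282}\right) = \left(- \frac{354}{73}\right) \left(- \frac{1}{282}\right) = \frac{59}{3431}$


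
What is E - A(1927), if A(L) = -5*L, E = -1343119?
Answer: -1333484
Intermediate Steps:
E - A(1927) = -1343119 - (-5)*1927 = -1343119 - 1*(-9635) = -1343119 + 9635 = -1333484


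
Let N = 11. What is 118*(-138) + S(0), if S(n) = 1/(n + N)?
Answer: -179123/11 ≈ -16284.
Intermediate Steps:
S(n) = 1/(11 + n) (S(n) = 1/(n + 11) = 1/(11 + n))
118*(-138) + S(0) = 118*(-138) + 1/(11 + 0) = -16284 + 1/11 = -179123/11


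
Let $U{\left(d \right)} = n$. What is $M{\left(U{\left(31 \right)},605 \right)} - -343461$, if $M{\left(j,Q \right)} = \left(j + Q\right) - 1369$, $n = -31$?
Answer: $342666$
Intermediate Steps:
$U{\left(d \right)} = -31$
$M{\left(j,Q \right)} = -1369 + Q + j$ ($M{\left(j,Q \right)} = \left(Q + j\right) - 1369 = -1369 + Q + j$)
$M{\left(U{\left(31 \right)},605 \right)} - -343461 = \left(-1369 + 605 - 31\right) - -343461 = -795 + 343461 = 342666$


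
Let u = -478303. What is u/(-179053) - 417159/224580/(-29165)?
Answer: 149185709071787/55846423510100 ≈ 2.6714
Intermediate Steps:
u/(-179053) - 417159/224580/(-29165) = -478303/(-179053) - 417159/224580/(-29165) = -478303*(-1/179053) - 417159*1/224580*(-1/29165) = 68329/25579 - 139053/74860*(-1/29165) = 68329/25579 + 139053/2183291900 = 149185709071787/55846423510100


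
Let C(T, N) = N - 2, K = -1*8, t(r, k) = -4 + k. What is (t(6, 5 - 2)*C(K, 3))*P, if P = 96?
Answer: -96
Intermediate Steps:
K = -8
C(T, N) = -2 + N
(t(6, 5 - 2)*C(K, 3))*P = ((-4 + (5 - 2))*(-2 + 3))*96 = ((-4 + 3)*1)*96 = -1*1*96 = -1*96 = -96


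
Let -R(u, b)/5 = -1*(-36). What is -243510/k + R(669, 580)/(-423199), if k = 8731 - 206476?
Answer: 6872585506/5579032417 ≈ 1.2319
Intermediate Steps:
R(u, b) = -180 (R(u, b) = -(-5)*(-36) = -5*36 = -180)
k = -197745
-243510/k + R(669, 580)/(-423199) = -243510/(-197745) - 180/(-423199) = -243510*(-1/197745) - 180*(-1/423199) = 16234/13183 + 180/423199 = 6872585506/5579032417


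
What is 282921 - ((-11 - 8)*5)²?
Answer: 273896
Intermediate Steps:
282921 - ((-11 - 8)*5)² = 282921 - (-19*5)² = 282921 - 1*(-95)² = 282921 - 1*9025 = 282921 - 9025 = 273896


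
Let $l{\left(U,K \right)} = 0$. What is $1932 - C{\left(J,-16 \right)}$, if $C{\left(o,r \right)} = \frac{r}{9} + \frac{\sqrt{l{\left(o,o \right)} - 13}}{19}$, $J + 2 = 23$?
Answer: $\frac{17404}{9} - \frac{i \sqrt{13}}{19} \approx 1933.8 - 0.18977 i$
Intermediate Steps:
$J = 21$ ($J = -2 + 23 = 21$)
$C{\left(o,r \right)} = \frac{r}{9} + \frac{i \sqrt{13}}{19}$ ($C{\left(o,r \right)} = \frac{r}{9} + \frac{\sqrt{0 - 13}}{19} = r \frac{1}{9} + \sqrt{-13} \cdot \frac{1}{19} = \frac{r}{9} + i \sqrt{13} \cdot \frac{1}{19} = \frac{r}{9} + \frac{i \sqrt{13}}{19}$)
$1932 - C{\left(J,-16 \right)} = 1932 - \left(\frac{1}{9} \left(-16\right) + \frac{i \sqrt{13}}{19}\right) = 1932 - \left(- \frac{16}{9} + \frac{i \sqrt{13}}{19}\right) = 1932 + \left(\frac{16}{9} - \frac{i \sqrt{13}}{19}\right) = \frac{17404}{9} - \frac{i \sqrt{13}}{19}$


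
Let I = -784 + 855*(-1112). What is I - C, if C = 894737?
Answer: -1846281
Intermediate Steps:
I = -951544 (I = -784 - 950760 = -951544)
I - C = -951544 - 1*894737 = -951544 - 894737 = -1846281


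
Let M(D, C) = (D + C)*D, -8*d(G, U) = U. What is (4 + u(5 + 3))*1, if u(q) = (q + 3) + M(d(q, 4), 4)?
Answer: 53/4 ≈ 13.250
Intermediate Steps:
d(G, U) = -U/8
M(D, C) = D*(C + D) (M(D, C) = (C + D)*D = D*(C + D))
u(q) = 5/4 + q (u(q) = (q + 3) + (-⅛*4)*(4 - ⅛*4) = (3 + q) - (4 - ½)/2 = (3 + q) - ½*7/2 = (3 + q) - 7/4 = 5/4 + q)
(4 + u(5 + 3))*1 = (4 + (5/4 + (5 + 3)))*1 = (4 + (5/4 + 8))*1 = (4 + 37/4)*1 = (53/4)*1 = 53/4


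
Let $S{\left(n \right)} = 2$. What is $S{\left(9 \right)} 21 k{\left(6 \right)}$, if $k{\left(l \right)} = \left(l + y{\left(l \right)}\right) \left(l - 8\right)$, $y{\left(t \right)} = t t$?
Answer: $-3528$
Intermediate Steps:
$y{\left(t \right)} = t^{2}$
$k{\left(l \right)} = \left(-8 + l\right) \left(l + l^{2}\right)$ ($k{\left(l \right)} = \left(l + l^{2}\right) \left(l - 8\right) = \left(l + l^{2}\right) \left(-8 + l\right) = \left(-8 + l\right) \left(l + l^{2}\right)$)
$S{\left(9 \right)} 21 k{\left(6 \right)} = 2 \cdot 21 \cdot 6 \left(-8 + 6^{2} - 42\right) = 42 \cdot 6 \left(-8 + 36 - 42\right) = 42 \cdot 6 \left(-14\right) = 42 \left(-84\right) = -3528$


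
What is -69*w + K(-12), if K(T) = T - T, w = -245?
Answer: 16905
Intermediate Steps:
K(T) = 0
-69*w + K(-12) = -69*(-245) + 0 = 16905 + 0 = 16905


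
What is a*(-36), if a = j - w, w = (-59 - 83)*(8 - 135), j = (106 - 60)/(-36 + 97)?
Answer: 39601008/61 ≈ 6.4920e+5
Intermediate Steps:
j = 46/61 ≈ 0.75410
w = 18034 (w = -142*(-127) = 18034)
a = -1100028/61 (a = 46/61 - 1*18034 = 46/61 - 18034 = -1100028/61 ≈ -18033.)
a*(-36) = -1100028/61*(-36) = 39601008/61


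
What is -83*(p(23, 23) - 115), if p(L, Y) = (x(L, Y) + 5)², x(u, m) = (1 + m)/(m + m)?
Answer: 3710598/529 ≈ 7014.4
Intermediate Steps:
x(u, m) = (1 + m)/(2*m) (x(u, m) = (1 + m)/((2*m)) = (1 + m)*(1/(2*m)) = (1 + m)/(2*m))
p(L, Y) = (5 + (1 + Y)/(2*Y))² (p(L, Y) = ((1 + Y)/(2*Y) + 5)² = (5 + (1 + Y)/(2*Y))²)
-83*(p(23, 23) - 115) = -83*((¼)*(1 + 11*23)²/23² - 115) = -83*((¼)*(1/529)*(1 + 253)² - 115) = -83*((¼)*(1/529)*254² - 115) = -83*((¼)*(1/529)*64516 - 115) = -83*(16129/529 - 115) = -83*(-44706/529) = 3710598/529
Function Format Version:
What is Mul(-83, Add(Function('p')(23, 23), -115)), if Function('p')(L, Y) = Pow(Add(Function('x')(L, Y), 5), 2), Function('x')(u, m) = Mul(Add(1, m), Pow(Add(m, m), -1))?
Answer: Rational(3710598, 529) ≈ 7014.4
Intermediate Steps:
Function('x')(u, m) = Mul(Rational(1, 2), Pow(m, -1), Add(1, m)) (Function('x')(u, m) = Mul(Add(1, m), Pow(Mul(2, m), -1)) = Mul(Add(1, m), Mul(Rational(1, 2), Pow(m, -1))) = Mul(Rational(1, 2), Pow(m, -1), Add(1, m)))
Function('p')(L, Y) = Pow(Add(5, Mul(Rational(1, 2), Pow(Y, -1), Add(1, Y))), 2) (Function('p')(L, Y) = Pow(Add(Mul(Rational(1, 2), Pow(Y, -1), Add(1, Y)), 5), 2) = Pow(Add(5, Mul(Rational(1, 2), Pow(Y, -1), Add(1, Y))), 2))
Mul(-83, Add(Function('p')(23, 23), -115)) = Mul(-83, Add(Mul(Rational(1, 4), Pow(23, -2), Pow(Add(1, Mul(11, 23)), 2)), -115)) = Mul(-83, Add(Mul(Rational(1, 4), Rational(1, 529), Pow(Add(1, 253), 2)), -115)) = Mul(-83, Add(Mul(Rational(1, 4), Rational(1, 529), Pow(254, 2)), -115)) = Mul(-83, Add(Mul(Rational(1, 4), Rational(1, 529), 64516), -115)) = Mul(-83, Add(Rational(16129, 529), -115)) = Mul(-83, Rational(-44706, 529)) = Rational(3710598, 529)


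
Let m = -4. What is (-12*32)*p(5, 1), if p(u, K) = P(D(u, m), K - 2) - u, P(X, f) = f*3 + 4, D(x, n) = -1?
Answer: 1536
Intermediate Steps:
P(X, f) = 4 + 3*f (P(X, f) = 3*f + 4 = 4 + 3*f)
p(u, K) = -2 - u + 3*K (p(u, K) = (4 + 3*(K - 2)) - u = (4 + 3*(-2 + K)) - u = (4 + (-6 + 3*K)) - u = (-2 + 3*K) - u = -2 - u + 3*K)
(-12*32)*p(5, 1) = (-12*32)*(-2 - 1*5 + 3*1) = -384*(-2 - 5 + 3) = -384*(-4) = 1536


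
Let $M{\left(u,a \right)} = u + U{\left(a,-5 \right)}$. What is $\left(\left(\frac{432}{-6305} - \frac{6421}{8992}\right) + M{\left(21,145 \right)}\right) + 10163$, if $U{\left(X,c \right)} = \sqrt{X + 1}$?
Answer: $\frac{577333030091}{56694560} + \sqrt{146} \approx 10195.0$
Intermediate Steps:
$U{\left(X,c \right)} = \sqrt{1 + X}$
$M{\left(u,a \right)} = u + \sqrt{1 + a}$
$\left(\left(\frac{432}{-6305} - \frac{6421}{8992}\right) + M{\left(21,145 \right)}\right) + 10163 = \left(\left(\frac{432}{-6305} - \frac{6421}{8992}\right) + \left(21 + \sqrt{1 + 145}\right)\right) + 10163 = \left(\left(432 \left(- \frac{1}{6305}\right) - \frac{6421}{8992}\right) + \left(21 + \sqrt{146}\right)\right) + 10163 = \left(\left(- \frac{432}{6305} - \frac{6421}{8992}\right) + \left(21 + \sqrt{146}\right)\right) + 10163 = \left(- \frac{44368949}{56694560} + \left(21 + \sqrt{146}\right)\right) + 10163 = \left(\frac{1146216811}{56694560} + \sqrt{146}\right) + 10163 = \frac{577333030091}{56694560} + \sqrt{146}$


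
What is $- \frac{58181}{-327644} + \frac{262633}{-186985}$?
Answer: $- \frac{75171152367}{61264513340} \approx -1.227$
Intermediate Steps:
$- \frac{58181}{-327644} + \frac{262633}{-186985} = \left(-58181\right) \left(- \frac{1}{327644}\right) + 262633 \left(- \frac{1}{186985}\right) = \frac{58181}{327644} - \frac{262633}{186985} = - \frac{75171152367}{61264513340}$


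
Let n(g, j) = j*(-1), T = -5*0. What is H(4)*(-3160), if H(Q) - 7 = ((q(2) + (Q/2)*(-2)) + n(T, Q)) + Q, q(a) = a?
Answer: -15800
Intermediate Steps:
T = 0
n(g, j) = -j
H(Q) = 9 - Q (H(Q) = 7 + (((2 + (Q/2)*(-2)) - Q) + Q) = 7 + (((2 - Q) - Q) + Q) = 7 + ((2 - 2*Q) + Q) = 7 + (2 - Q) = 9 - Q)
H(4)*(-3160) = (9 - 1*4)*(-3160) = (9 - 4)*(-3160) = 5*(-3160) = -15800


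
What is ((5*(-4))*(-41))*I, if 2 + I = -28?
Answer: -24600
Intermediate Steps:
I = -30 (I = -2 - 28 = -30)
((5*(-4))*(-41))*I = ((5*(-4))*(-41))*(-30) = -20*(-41)*(-30) = 820*(-30) = -24600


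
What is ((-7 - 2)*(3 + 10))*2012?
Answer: -235404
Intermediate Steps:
((-7 - 2)*(3 + 10))*2012 = -9*13*2012 = -117*2012 = -235404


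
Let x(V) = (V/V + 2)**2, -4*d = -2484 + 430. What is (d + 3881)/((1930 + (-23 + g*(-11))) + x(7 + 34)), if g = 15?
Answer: 517/206 ≈ 2.5097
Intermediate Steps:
d = 1027/2 (d = -(-2484 + 430)/4 = -1/4*(-2054) = 1027/2 ≈ 513.50)
x(V) = 9 (x(V) = (1 + 2)**2 = 3**2 = 9)
(d + 3881)/((1930 + (-23 + g*(-11))) + x(7 + 34)) = (1027/2 + 3881)/((1930 + (-23 + 15*(-11))) + 9) = 8789/(2*((1930 + (-23 - 165)) + 9)) = 8789/(2*((1930 - 188) + 9)) = 8789/(2*(1742 + 9)) = (8789/2)/1751 = (8789/2)*(1/1751) = 517/206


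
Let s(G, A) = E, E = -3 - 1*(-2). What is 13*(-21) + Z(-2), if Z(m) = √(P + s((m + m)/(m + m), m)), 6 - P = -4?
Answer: -270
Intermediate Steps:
E = -1 (E = -3 + 2 = -1)
s(G, A) = -1
P = 10 (P = 6 - 1*(-4) = 6 + 4 = 10)
Z(m) = 3 (Z(m) = √(10 - 1) = √9 = 3)
13*(-21) + Z(-2) = 13*(-21) + 3 = -273 + 3 = -270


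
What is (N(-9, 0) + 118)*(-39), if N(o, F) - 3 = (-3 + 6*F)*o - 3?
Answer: -5655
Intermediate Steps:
N(o, F) = o*(-3 + 6*F) (N(o, F) = 3 + ((-3 + 6*F)*o - 3) = 3 + (o*(-3 + 6*F) - 3) = 3 + (-3 + o*(-3 + 6*F)) = o*(-3 + 6*F))
(N(-9, 0) + 118)*(-39) = (3*(-9)*(-1 + 2*0) + 118)*(-39) = (3*(-9)*(-1 + 0) + 118)*(-39) = (3*(-9)*(-1) + 118)*(-39) = (27 + 118)*(-39) = 145*(-39) = -5655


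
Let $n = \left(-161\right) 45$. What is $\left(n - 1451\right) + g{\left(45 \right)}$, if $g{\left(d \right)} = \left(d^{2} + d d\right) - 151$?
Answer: $-4797$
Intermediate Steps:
$n = -7245$
$g{\left(d \right)} = -151 + 2 d^{2}$ ($g{\left(d \right)} = \left(d^{2} + d^{2}\right) - 151 = 2 d^{2} - 151 = -151 + 2 d^{2}$)
$\left(n - 1451\right) + g{\left(45 \right)} = \left(-7245 - 1451\right) - \left(151 - 2 \cdot 45^{2}\right) = -8696 + \left(-151 + 2 \cdot 2025\right) = -8696 + \left(-151 + 4050\right) = -8696 + 3899 = -4797$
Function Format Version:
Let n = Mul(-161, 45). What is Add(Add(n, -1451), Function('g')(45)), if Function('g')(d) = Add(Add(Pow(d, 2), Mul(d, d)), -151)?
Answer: -4797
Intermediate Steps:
n = -7245
Function('g')(d) = Add(-151, Mul(2, Pow(d, 2))) (Function('g')(d) = Add(Add(Pow(d, 2), Pow(d, 2)), -151) = Add(Mul(2, Pow(d, 2)), -151) = Add(-151, Mul(2, Pow(d, 2))))
Add(Add(n, -1451), Function('g')(45)) = Add(Add(-7245, -1451), Add(-151, Mul(2, Pow(45, 2)))) = Add(-8696, Add(-151, Mul(2, 2025))) = Add(-8696, Add(-151, 4050)) = Add(-8696, 3899) = -4797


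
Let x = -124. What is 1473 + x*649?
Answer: -79003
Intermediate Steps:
1473 + x*649 = 1473 - 124*649 = 1473 - 80476 = -79003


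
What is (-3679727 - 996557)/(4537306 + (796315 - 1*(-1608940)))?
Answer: -4676284/6942561 ≈ -0.67357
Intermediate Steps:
(-3679727 - 996557)/(4537306 + (796315 - 1*(-1608940))) = -4676284/(4537306 + (796315 + 1608940)) = -4676284/(4537306 + 2405255) = -4676284/6942561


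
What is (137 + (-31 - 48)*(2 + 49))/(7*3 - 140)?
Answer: 556/17 ≈ 32.706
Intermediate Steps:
(137 + (-31 - 48)*(2 + 49))/(7*3 - 140) = (137 - 79*51)/(21 - 140) = (137 - 4029)/(-119) = -3892*(-1/119) = 556/17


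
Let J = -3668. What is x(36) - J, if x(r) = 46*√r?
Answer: 3944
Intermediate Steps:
x(36) - J = 46*√36 - 1*(-3668) = 46*6 + 3668 = 276 + 3668 = 3944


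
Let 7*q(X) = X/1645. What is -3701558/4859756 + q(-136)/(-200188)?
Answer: -1066587577482843/1400317320622990 ≈ -0.76168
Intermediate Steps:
q(X) = X/11515 (q(X) = (X/1645)/7 = X/11515)
-3701558/4859756 + q(-136)/(-200188) = -3701558/4859756 + ((1/11515)*(-136))/(-200188) = -3701558*1/4859756 - 136/11515*(-1/200188) = -1850779/2429878 + 34/576291205 = -1066587577482843/1400317320622990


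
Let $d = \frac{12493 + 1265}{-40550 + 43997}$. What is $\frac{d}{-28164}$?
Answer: $- \frac{2293}{16180218} \approx -0.00014172$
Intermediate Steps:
$d = \frac{4586}{1149}$ ($d = \frac{13758}{3447} = 13758 \cdot \frac{1}{3447} = \frac{4586}{1149} \approx 3.9913$)
$\frac{d}{-28164} = \frac{4586}{1149 \left(-28164\right)} = \frac{4586}{1149} \left(- \frac{1}{28164}\right) = - \frac{2293}{16180218}$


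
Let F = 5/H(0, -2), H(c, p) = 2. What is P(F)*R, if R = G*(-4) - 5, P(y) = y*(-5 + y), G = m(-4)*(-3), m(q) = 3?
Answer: -775/4 ≈ -193.75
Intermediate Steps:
G = -9 (G = 3*(-3) = -9)
F = 5/2 ≈ 2.5000
R = 31 (R = -9*(-4) - 5 = 36 - 5 = 31)
P(F)*R = (5*(-5 + 5/2)/2)*31 = ((5/2)*(-5/2))*31 = -25/4*31 = -775/4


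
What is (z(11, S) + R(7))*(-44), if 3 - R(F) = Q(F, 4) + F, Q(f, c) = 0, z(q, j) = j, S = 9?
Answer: -220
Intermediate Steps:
R(F) = 3 - F (R(F) = 3 - (0 + F) = 3 - F)
(z(11, S) + R(7))*(-44) = (9 + (3 - 1*7))*(-44) = (9 + (3 - 7))*(-44) = (9 - 4)*(-44) = 5*(-44) = -220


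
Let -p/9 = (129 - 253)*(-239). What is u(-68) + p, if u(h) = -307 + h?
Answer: -267099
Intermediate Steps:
p = -266724 (p = -9*(129 - 253)*(-239) = -(-1116)*(-239) = -9*29636 = -266724)
u(-68) + p = (-307 - 68) - 266724 = -375 - 266724 = -267099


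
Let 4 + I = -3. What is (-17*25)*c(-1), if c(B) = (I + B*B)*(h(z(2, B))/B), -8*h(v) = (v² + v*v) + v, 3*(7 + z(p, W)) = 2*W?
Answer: 420325/12 ≈ 35027.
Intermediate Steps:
z(p, W) = -7 + 2*W/3 (z(p, W) = -7 + (2*W)/3 = -7 + 2*W/3)
I = -7 (I = -4 - 3 = -7)
h(v) = -v²/4 - v/8 (h(v) = -((v² + v*v) + v)/8 = -((v² + v²) + v)/8 = -(2*v² + v)/8 = -(v + 2*v²)/8 = -v²/4 - v/8)
c(B) = -(-13 + 4*B/3)*(-7 + B²)*(-7 + 2*B/3)/(8*B) (c(B) = (-7 + B*B)*((-(-7 + 2*B/3)*(1 + 2*(-7 + 2*B/3))/8)/B) = (-7 + B²)*((-(-7 + 2*B/3)*(1 + (-14 + 4*B/3))/8)/B) = (-7 + B²)*((-(-7 + 2*B/3)*(-13 + 4*B/3)/8)/B) = (-7 + B²)*((-(-13 + 4*B/3)*(-7 + 2*B/3)/8)/B) = (-7 + B²)*(-(-13 + 4*B/3)*(-7 + 2*B/3)/(8*B)) = -(-13 + 4*B/3)*(-7 + B²)*(-7 + 2*B/3)/(8*B))
(-17*25)*c(-1) = (-17*25)*(-1/72*(-39 + 4*(-1))*(-21 + 2*(-1))*(-7 + (-1)²)/(-1)) = -(-425)*(-1)*(-39 - 4)*(-21 - 2)*(-7 + 1)/72 = -(-425)*(-1)*(-43)*(-23)*(-6)/72 = -425*(-989/12) = 420325/12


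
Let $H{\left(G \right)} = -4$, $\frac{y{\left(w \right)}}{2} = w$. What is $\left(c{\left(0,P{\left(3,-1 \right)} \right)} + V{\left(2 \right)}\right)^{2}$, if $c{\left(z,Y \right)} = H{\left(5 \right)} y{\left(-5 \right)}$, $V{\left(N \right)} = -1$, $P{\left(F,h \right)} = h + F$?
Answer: $1521$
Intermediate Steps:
$y{\left(w \right)} = 2 w$
$P{\left(F,h \right)} = F + h$
$c{\left(z,Y \right)} = 40$ ($c{\left(z,Y \right)} = - 4 \cdot 2 \left(-5\right) = \left(-4\right) \left(-10\right) = 40$)
$\left(c{\left(0,P{\left(3,-1 \right)} \right)} + V{\left(2 \right)}\right)^{2} = \left(40 - 1\right)^{2} = 39^{2} = 1521$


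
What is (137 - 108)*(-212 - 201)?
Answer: -11977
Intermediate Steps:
(137 - 108)*(-212 - 201) = 29*(-413) = -11977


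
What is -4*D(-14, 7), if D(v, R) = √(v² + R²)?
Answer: -28*√5 ≈ -62.610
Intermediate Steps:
D(v, R) = √(R² + v²)
-4*D(-14, 7) = -4*√(7² + (-14)²) = -4*√(49 + 196) = -28*√5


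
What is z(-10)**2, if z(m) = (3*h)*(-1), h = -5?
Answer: 225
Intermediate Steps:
z(m) = 15 (z(m) = (3*(-5))*(-1) = -15*(-1) = 15)
z(-10)**2 = 15**2 = 225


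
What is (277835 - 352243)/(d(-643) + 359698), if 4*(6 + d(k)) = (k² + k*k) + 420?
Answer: -148816/1133043 ≈ -0.13134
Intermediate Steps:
d(k) = 99 + k²/2 (d(k) = -6 + ((k² + k*k) + 420)/4 = -6 + ((k² + k²) + 420)/4 = -6 + (2*k² + 420)/4 = -6 + (420 + 2*k²)/4 = -6 + (105 + k²/2) = 99 + k²/2)
(277835 - 352243)/(d(-643) + 359698) = (277835 - 352243)/((99 + (½)*(-643)²) + 359698) = -74408/((99 + (½)*413449) + 359698) = -74408/((99 + 413449/2) + 359698) = -74408/(413647/2 + 359698) = -74408/1133043/2 = -74408*2/1133043 = -148816/1133043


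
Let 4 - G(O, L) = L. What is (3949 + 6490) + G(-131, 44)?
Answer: 10399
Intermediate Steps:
G(O, L) = 4 - L
(3949 + 6490) + G(-131, 44) = (3949 + 6490) + (4 - 1*44) = 10439 + (4 - 44) = 10439 - 40 = 10399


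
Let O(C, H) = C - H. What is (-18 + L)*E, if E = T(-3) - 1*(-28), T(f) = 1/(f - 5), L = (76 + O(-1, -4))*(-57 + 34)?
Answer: -409205/8 ≈ -51151.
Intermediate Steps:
L = -1817 (L = (76 + (-1 - 1*(-4)))*(-57 + 34) = (76 + (-1 + 4))*(-23) = (76 + 3)*(-23) = 79*(-23) = -1817)
T(f) = 1/(-5 + f)
E = 223/8 (E = 1/(-5 - 3) - 1*(-28) = 1/(-8) + 28 = -⅛ + 28 = 223/8 ≈ 27.875)
(-18 + L)*E = (-18 - 1817)*(223/8) = -1835*223/8 = -409205/8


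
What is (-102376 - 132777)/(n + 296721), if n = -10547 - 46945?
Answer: -235153/239229 ≈ -0.98296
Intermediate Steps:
n = -57492
(-102376 - 132777)/(n + 296721) = (-102376 - 132777)/(-57492 + 296721) = -235153/239229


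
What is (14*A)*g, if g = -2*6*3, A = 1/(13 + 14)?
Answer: -56/3 ≈ -18.667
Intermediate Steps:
A = 1/27 ≈ 0.037037
g = -36 (g = -12*3 = -36)
(14*A)*g = (14*(1/27))*(-36) = (14/27)*(-36) = -56/3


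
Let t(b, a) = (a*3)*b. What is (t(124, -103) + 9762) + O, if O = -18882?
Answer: -47436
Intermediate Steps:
t(b, a) = 3*a*b (t(b, a) = (3*a)*b = 3*a*b)
(t(124, -103) + 9762) + O = (3*(-103)*124 + 9762) - 18882 = (-38316 + 9762) - 18882 = -28554 - 18882 = -47436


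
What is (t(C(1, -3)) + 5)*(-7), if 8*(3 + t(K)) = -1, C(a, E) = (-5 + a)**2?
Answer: -105/8 ≈ -13.125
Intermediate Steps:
t(K) = -25/8 (t(K) = -3 + (1/8)*(-1) = -3 - 1/8 = -25/8)
(t(C(1, -3)) + 5)*(-7) = (-25/8 + 5)*(-7) = (15/8)*(-7) = -105/8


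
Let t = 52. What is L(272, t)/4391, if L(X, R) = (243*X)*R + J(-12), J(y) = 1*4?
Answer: 3436996/4391 ≈ 782.74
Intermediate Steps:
J(y) = 4
L(X, R) = 4 + 243*R*X (L(X, R) = (243*X)*R + 4 = 243*R*X + 4 = 4 + 243*R*X)
L(272, t)/4391 = (4 + 243*52*272)/4391 = (4 + 3436992)*(1/4391) = 3436996*(1/4391) = 3436996/4391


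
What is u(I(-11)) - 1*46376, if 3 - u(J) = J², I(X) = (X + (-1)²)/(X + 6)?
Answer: -46377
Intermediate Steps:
I(X) = (1 + X)/(6 + X) (I(X) = (X + 1)/(6 + X) = (1 + X)/(6 + X))
u(J) = 3 - J²
u(I(-11)) - 1*46376 = (3 - ((1 - 11)/(6 - 11))²) - 1*46376 = (3 - (-10/(-5))²) - 46376 = (3 - (-⅕*(-10))²) - 46376 = (3 - 1*2²) - 46376 = (3 - 1*4) - 46376 = (3 - 4) - 46376 = -1 - 46376 = -46377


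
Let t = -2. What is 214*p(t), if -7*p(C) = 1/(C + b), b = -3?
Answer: 214/35 ≈ 6.1143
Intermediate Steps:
p(C) = -1/(7*(-3 + C)) (p(C) = -1/(7*(C - 3)) = -1/(7*(-3 + C)))
214*p(t) = 214*(-1/(-21 + 7*(-2))) = 214*(-1/(-21 - 14)) = 214*(-1/(-35)) = 214*(-1*(-1/35)) = 214*(1/35) = 214/35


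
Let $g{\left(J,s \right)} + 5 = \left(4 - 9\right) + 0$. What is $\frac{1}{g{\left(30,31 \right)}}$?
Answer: $- \frac{1}{10} \approx -0.1$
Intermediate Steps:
$g{\left(J,s \right)} = -10$ ($g{\left(J,s \right)} = -5 + \left(\left(4 - 9\right) + 0\right) = -5 + \left(-5 + 0\right) = -5 - 5 = -10$)
$\frac{1}{g{\left(30,31 \right)}} = \frac{1}{-10} = - \frac{1}{10}$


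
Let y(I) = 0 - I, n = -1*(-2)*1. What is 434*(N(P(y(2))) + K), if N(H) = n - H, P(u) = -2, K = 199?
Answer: 88102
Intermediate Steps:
n = 2 (n = 2*1 = 2)
y(I) = -I
N(H) = 2 - H
434*(N(P(y(2))) + K) = 434*((2 - 1*(-2)) + 199) = 434*((2 + 2) + 199) = 434*(4 + 199) = 434*203 = 88102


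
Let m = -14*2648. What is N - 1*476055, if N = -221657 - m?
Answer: -660640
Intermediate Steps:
m = -37072
N = -184585 (N = -221657 - 1*(-37072) = -221657 + 37072 = -184585)
N - 1*476055 = -184585 - 1*476055 = -184585 - 476055 = -660640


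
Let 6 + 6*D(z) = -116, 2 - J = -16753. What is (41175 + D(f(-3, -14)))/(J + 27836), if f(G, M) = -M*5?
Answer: 2024/2193 ≈ 0.92294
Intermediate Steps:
J = 16755 (J = 2 - 1*(-16753) = 2 + 16753 = 16755)
f(G, M) = -5*M
D(z) = -61/3 (D(z) = -1 + (⅙)*(-116) = -1 - 58/3 = -61/3)
(41175 + D(f(-3, -14)))/(J + 27836) = (41175 - 61/3)/(16755 + 27836) = (123464/3)/44591 = (123464/3)*(1/44591) = 2024/2193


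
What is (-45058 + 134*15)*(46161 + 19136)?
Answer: -2810905256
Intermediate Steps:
(-45058 + 134*15)*(46161 + 19136) = (-45058 + 2010)*65297 = -43048*65297 = -2810905256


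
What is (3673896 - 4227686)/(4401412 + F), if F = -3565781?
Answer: -553790/835631 ≈ -0.66272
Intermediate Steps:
(3673896 - 4227686)/(4401412 + F) = (3673896 - 4227686)/(4401412 - 3565781) = -553790/835631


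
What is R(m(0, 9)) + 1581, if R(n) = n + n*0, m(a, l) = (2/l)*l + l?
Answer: 1592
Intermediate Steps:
m(a, l) = 2 + l
R(n) = n (R(n) = n + 0 = n)
R(m(0, 9)) + 1581 = (2 + 9) + 1581 = 11 + 1581 = 1592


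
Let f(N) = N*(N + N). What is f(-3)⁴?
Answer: 104976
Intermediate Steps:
f(N) = 2*N² (f(N) = N*(2*N) = 2*N²)
f(-3)⁴ = (2*(-3)²)⁴ = (2*9)⁴ = 18⁴ = 104976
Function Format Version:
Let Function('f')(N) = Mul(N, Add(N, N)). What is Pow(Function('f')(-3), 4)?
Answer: 104976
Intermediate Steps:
Function('f')(N) = Mul(2, Pow(N, 2)) (Function('f')(N) = Mul(N, Mul(2, N)) = Mul(2, Pow(N, 2)))
Pow(Function('f')(-3), 4) = Pow(Mul(2, Pow(-3, 2)), 4) = Pow(Mul(2, 9), 4) = Pow(18, 4) = 104976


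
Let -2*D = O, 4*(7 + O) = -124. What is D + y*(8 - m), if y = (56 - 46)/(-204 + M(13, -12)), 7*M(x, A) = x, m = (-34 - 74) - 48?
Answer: 3081/283 ≈ 10.887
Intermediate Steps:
m = -156 (m = -108 - 48 = -156)
O = -38 (O = -7 + (1/4)*(-124) = -7 - 31 = -38)
D = 19 (D = -1/2*(-38) = 19)
M(x, A) = x/7
y = -14/283 (y = (56 - 46)/(-204 + (1/7)*13) = 10/(-204 + 13/7) = 10/(-1415/7) = 10*(-7/1415) = -14/283 ≈ -0.049470)
D + y*(8 - m) = 19 - 14*(8 - 1*(-156))/283 = 19 - 14*(8 + 156)/283 = 19 - 14/283*164 = 19 - 2296/283 = 3081/283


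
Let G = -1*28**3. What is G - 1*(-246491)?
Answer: 224539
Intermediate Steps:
G = -21952 (G = -1*21952 = -21952)
G - 1*(-246491) = -21952 - 1*(-246491) = -21952 + 246491 = 224539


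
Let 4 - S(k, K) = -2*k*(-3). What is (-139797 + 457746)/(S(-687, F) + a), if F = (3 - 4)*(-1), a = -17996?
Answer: -317949/13870 ≈ -22.923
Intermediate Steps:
F = 1 (F = -1*(-1) = 1)
S(k, K) = 4 - 6*k (S(k, K) = 4 - (-2*k)*(-3) = 4 - 6*k)
(-139797 + 457746)/(S(-687, F) + a) = (-139797 + 457746)/((4 - 6*(-687)) - 17996) = 317949/((4 + 4122) - 17996) = 317949/(4126 - 17996) = 317949/(-13870) = 317949*(-1/13870) = -317949/13870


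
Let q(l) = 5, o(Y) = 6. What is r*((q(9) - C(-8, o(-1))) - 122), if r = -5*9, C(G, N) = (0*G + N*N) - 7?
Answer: 6570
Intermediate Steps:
C(G, N) = -7 + N**2 (C(G, N) = (0 + N**2) - 7 = N**2 - 7 = -7 + N**2)
r = -45
r*((q(9) - C(-8, o(-1))) - 122) = -45*((5 - (-7 + 6**2)) - 122) = -45*((5 - (-7 + 36)) - 122) = -45*((5 - 1*29) - 122) = -45*((5 - 29) - 122) = -45*(-24 - 122) = -45*(-146) = 6570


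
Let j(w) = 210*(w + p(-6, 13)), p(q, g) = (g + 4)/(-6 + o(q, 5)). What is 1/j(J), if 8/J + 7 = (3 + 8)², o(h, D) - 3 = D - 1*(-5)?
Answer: 19/9970 ≈ 0.0019057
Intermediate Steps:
o(h, D) = 8 + D (o(h, D) = 3 + (D - 1*(-5)) = 3 + (D + 5) = 3 + (5 + D) = 8 + D)
p(q, g) = 4/7 + g/7 (p(q, g) = (g + 4)/(-6 + (8 + 5)) = (4 + g)/(-6 + 13) = (4 + g)/7 = (4 + g)*(⅐) = 4/7 + g/7)
J = 4/57 (J = 8/(-7 + (3 + 8)²) = 8/(-7 + 11²) = 8/(-7 + 121) = 8/114 = 8*(1/114) = 4/57 ≈ 0.070175)
j(w) = 510 + 210*w (j(w) = 210*(w + (4/7 + (⅐)*13)) = 210*(w + (4/7 + 13/7)) = 210*(w + 17/7) = 210*(17/7 + w) = 510 + 210*w)
1/j(J) = 1/(510 + 210*(4/57)) = 1/(510 + 280/19) = 1/(9970/19) = 19/9970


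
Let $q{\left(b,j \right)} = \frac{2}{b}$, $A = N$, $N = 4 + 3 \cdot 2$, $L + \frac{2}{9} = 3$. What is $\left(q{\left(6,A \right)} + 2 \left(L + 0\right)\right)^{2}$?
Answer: $\frac{2809}{81} \approx 34.679$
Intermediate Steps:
$L = \frac{25}{9}$ ($L = - \frac{2}{9} + 3 = \frac{25}{9} \approx 2.7778$)
$N = 10$ ($N = 4 + 6 = 10$)
$A = 10$
$\left(q{\left(6,A \right)} + 2 \left(L + 0\right)\right)^{2} = \left(\frac{2}{6} + 2 \left(\frac{25}{9} + 0\right)\right)^{2} = \left(2 \cdot \frac{1}{6} + 2 \cdot \frac{25}{9}\right)^{2} = \left(\frac{1}{3} + \frac{50}{9}\right)^{2} = \left(\frac{53}{9}\right)^{2} = \frac{2809}{81}$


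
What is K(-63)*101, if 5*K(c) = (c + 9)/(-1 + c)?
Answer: 2727/160 ≈ 17.044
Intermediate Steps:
K(c) = (9 + c)/(5*(-1 + c)) (K(c) = ((c + 9)/(-1 + c))/5 = ((9 + c)/(-1 + c))/5 = (9 + c)/(5*(-1 + c)))
K(-63)*101 = ((9 - 63)/(5*(-1 - 63)))*101 = ((1/5)*(-54)/(-64))*101 = ((1/5)*(-1/64)*(-54))*101 = (27/160)*101 = 2727/160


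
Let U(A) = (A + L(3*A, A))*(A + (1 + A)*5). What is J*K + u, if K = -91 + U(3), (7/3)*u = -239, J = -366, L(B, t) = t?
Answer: -121131/7 ≈ -17304.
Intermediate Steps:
u = -717/7 (u = (3/7)*(-239) = -717/7 ≈ -102.43)
U(A) = 2*A*(5 + 6*A) (U(A) = (A + A)*(A + (1 + A)*5) = (2*A)*(A + (5 + 5*A)) = (2*A)*(5 + 6*A) = 2*A*(5 + 6*A))
K = 47 (K = -91 + 2*3*(5 + 6*3) = -91 + 2*3*(5 + 18) = -91 + 2*3*23 = -91 + 138 = 47)
J*K + u = -366*47 - 717/7 = -17202 - 717/7 = -121131/7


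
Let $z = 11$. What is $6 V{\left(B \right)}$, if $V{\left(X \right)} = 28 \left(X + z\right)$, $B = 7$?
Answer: $3024$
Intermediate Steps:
$V{\left(X \right)} = 308 + 28 X$ ($V{\left(X \right)} = 28 \left(X + 11\right) = 28 \left(11 + X\right) = 308 + 28 X$)
$6 V{\left(B \right)} = 6 \left(308 + 28 \cdot 7\right) = 6 \left(308 + 196\right) = 6 \cdot 504 = 3024$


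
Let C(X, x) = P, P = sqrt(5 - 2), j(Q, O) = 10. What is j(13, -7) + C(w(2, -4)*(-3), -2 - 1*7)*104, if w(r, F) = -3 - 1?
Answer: 10 + 104*sqrt(3) ≈ 190.13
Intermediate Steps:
w(r, F) = -4
P = sqrt(3) ≈ 1.7320
C(X, x) = sqrt(3)
j(13, -7) + C(w(2, -4)*(-3), -2 - 1*7)*104 = 10 + sqrt(3)*104 = 10 + 104*sqrt(3)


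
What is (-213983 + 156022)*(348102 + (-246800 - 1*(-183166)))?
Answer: -16488049748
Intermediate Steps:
(-213983 + 156022)*(348102 + (-246800 - 1*(-183166))) = -57961*(348102 + (-246800 + 183166)) = -57961*(348102 - 63634) = -57961*284468 = -16488049748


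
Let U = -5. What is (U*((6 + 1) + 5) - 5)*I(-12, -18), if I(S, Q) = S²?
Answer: -9360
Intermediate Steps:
(U*((6 + 1) + 5) - 5)*I(-12, -18) = (-5*((6 + 1) + 5) - 5)*(-12)² = (-5*(7 + 5) - 5)*144 = (-5*12 - 5)*144 = (-60 - 5)*144 = -65*144 = -9360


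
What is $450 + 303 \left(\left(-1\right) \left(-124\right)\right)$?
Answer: $38022$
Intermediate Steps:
$450 + 303 \left(\left(-1\right) \left(-124\right)\right) = 450 + 303 \cdot 124 = 450 + 37572 = 38022$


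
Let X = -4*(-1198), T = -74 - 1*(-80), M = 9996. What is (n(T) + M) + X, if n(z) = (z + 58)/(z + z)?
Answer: 44380/3 ≈ 14793.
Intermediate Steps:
T = 6 (T = -74 + 80 = 6)
n(z) = (58 + z)/(2*z) (n(z) = (58 + z)/((2*z)) = (58 + z)*(1/(2*z)) = (58 + z)/(2*z))
X = 4792
(n(T) + M) + X = ((½)*(58 + 6)/6 + 9996) + 4792 = ((½)*(⅙)*64 + 9996) + 4792 = (16/3 + 9996) + 4792 = 30004/3 + 4792 = 44380/3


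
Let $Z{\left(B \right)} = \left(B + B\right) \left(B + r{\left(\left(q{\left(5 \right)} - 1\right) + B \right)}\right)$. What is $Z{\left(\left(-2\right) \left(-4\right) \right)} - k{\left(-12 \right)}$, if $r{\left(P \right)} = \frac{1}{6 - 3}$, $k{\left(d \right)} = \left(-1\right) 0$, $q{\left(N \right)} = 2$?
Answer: $\frac{400}{3} \approx 133.33$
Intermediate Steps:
$k{\left(d \right)} = 0$
$r{\left(P \right)} = \frac{1}{3}$
$Z{\left(B \right)} = 2 B \left(\frac{1}{3} + B\right)$ ($Z{\left(B \right)} = \left(B + B\right) \left(B + \frac{1}{3}\right) = 2 B \left(\frac{1}{3} + B\right)$)
$Z{\left(\left(-2\right) \left(-4\right) \right)} - k{\left(-12 \right)} = \frac{2 \left(\left(-2\right) \left(-4\right)\right) \left(1 + 3 \left(\left(-2\right) \left(-4\right)\right)\right)}{3} - 0 = \frac{2}{3} \cdot 8 \left(1 + 3 \cdot 8\right) + 0 = \frac{2}{3} \cdot 8 \left(1 + 24\right) + 0 = \frac{2}{3} \cdot 8 \cdot 25 + 0 = \frac{400}{3} + 0 = \frac{400}{3}$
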